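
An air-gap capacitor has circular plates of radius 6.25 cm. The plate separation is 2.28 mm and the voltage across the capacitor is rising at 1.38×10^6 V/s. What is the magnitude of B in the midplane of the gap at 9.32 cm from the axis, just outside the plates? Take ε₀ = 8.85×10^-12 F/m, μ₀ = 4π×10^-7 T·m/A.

1.41×10^-10 T

dE/dt = (dV/dt)/d = 6.053×10^8 V/(m·s); I_d = ε₀(πR²)(dE/dt) = (8.85×10^-12)(0.01227)(6.053×10^8) = 6.573×10^-5 A.
Outside the plates the loop encloses all of I_d, so B·2πr = μ₀ I_d and B = 1.41×10^-10 T.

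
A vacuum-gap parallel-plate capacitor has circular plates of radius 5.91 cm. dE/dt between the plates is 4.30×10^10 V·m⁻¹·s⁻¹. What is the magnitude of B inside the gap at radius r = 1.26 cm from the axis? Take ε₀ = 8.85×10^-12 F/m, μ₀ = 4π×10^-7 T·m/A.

Total displacement current: I_d = ε₀(πR²)(dE/dt) = (8.85×10^-12)(0.01097)(4.30×10^10) = 4.175×10^-3 A.
∮B·dl = μ₀ I_d,enc with I_d,enc = I_d r²/R² = 1.898×10^-4 A; so B = μ₀ I_d,enc/(2πr) = 3.01×10^-9 T.

3.01×10^-9 T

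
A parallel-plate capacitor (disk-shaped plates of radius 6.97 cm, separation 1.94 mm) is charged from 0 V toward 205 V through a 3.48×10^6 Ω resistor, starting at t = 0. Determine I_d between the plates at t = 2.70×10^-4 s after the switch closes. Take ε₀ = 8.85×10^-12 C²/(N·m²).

1.93×10^-5 A

C = ε₀A/d = (8.85×10^-12)(0.01526)/(1.94×10^-3) = 6.961×10^-11 F and τ = RC = 2.422×10^-4 s. I_d in the gap equals the RC charging current.
I_d(t) = (V₀/R) e^(−t/τ) = 5.891×10^-5 · e^(−1.115) = 1.93×10^-5 A.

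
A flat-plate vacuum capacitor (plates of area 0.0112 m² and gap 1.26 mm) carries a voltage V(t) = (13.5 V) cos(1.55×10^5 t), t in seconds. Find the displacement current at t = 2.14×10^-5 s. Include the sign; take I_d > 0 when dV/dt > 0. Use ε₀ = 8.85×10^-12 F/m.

2.87×10^-5 A

dV/dt = (13.5)(1.55×10^5)·−sin(3.317) = 3.652×10^5 V/s.
I_d = C dV/dt with C = ε₀A/d = (8.85×10^-12)(0.0112)/(1.26×10^-3) = 7.867×10^-11 F, so I_d = (7.867×10^-11)(3.652×10^5) = 2.87×10^-5 A.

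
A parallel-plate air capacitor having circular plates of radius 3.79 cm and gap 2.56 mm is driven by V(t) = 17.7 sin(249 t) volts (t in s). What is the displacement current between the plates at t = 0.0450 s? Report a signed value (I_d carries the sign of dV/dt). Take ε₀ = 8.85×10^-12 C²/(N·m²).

dV/dt = (17.7)(249)·cos(11.205) = 916.3 V/s.
I_d = C dV/dt with C = ε₀A/d = (8.85×10^-12)(4.513×10^-3)/(2.56×10^-3) = 1.560×10^-11 F, so I_d = (1.560×10^-11)(916.3) = 1.43×10^-8 A.

1.43×10^-8 A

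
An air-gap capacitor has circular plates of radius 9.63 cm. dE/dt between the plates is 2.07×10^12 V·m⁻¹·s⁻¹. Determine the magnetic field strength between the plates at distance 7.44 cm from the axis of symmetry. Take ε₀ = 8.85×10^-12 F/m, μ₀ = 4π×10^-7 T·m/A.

Through the whole plate area (πR² = 0.02913 m²), I_d = ε₀ πR² dE/dt = 0.5336 A.
∮B·dl = μ₀ I_d,enc with I_d,enc = I_d r²/R² = 0.3185 A; so B = μ₀ I_d,enc/(2πr) = 8.56×10^-7 T.

8.56×10^-7 T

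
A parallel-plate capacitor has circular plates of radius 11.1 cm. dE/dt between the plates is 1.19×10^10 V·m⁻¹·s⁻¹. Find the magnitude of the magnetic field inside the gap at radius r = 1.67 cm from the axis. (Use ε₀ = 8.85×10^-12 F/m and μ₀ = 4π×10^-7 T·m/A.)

1.11×10^-9 T

Total displacement current: I_d = ε₀(πR²)(dE/dt) = (8.85×10^-12)(0.03871)(1.19×10^10) = 4.077×10^-3 A.
∮B·dl = μ₀ I_d,enc with I_d,enc = I_d r²/R² = 9.228×10^-5 A; so B = μ₀ I_d,enc/(2πr) = 1.11×10^-9 T.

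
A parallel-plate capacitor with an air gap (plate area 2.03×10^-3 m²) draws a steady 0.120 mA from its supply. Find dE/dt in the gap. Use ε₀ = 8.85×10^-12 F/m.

By continuity, I_d in the gap equals the 0.120 mA flowing in the wire.
Inverting I_d = ε₀ A dE/dt gives dE/dt = 1.20×10^-4 / (8.85×10^-12 · 2.03×10^-3) = 6.68×10^9 V/(m·s).

6.68×10^9 V/(m·s)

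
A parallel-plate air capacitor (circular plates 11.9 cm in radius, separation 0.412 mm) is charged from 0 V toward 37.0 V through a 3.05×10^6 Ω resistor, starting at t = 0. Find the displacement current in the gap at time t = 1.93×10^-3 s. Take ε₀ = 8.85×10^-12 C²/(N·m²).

6.26×10^-6 A

C = ε₀A/d = (8.85×10^-12)(0.04449)/(4.12×10^-4) = 9.557×10^-10 F, so τ = RC = 2.915×10^-3 s.
The conduction current is I(t) = (V₀/R) e^(−t/τ), and the displacement current between the plates equals it.
t/τ = 0.6621; I_d = (37.0/3.05×10^6) · e^(−0.6621) = (1.213×10^-5)(0.5158) = 6.26×10^-6 A.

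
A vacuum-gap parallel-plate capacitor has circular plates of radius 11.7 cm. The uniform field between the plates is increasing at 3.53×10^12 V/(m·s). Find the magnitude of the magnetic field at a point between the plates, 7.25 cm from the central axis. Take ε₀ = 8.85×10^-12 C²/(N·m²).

Through the whole plate area (πR² = 0.04301 m²), I_d = ε₀ πR² dE/dt = 1.344 A.
∮B·dl = μ₀ I_d,enc with I_d,enc = I_d r²/R² = 0.5161 A; so B = μ₀ I_d,enc/(2πr) = 1.42×10^-6 T.

1.42×10^-6 T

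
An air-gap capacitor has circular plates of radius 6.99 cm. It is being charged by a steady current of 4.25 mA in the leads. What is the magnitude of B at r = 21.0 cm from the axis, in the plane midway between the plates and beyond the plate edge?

4.05×10^-9 T

Between the plates the displacement current equals the wire current: I_d = 4.25 mA = 4.25×10^-3 A.
With r > R the enclosed displacement current is the full I_d; B = μ₀ I_d / (2πr) = 4.05×10^-9 T.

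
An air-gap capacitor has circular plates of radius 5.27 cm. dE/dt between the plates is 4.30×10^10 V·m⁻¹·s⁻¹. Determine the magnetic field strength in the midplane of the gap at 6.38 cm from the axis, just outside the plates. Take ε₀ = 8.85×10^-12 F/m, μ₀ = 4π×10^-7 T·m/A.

1.04×10^-8 T

Through the whole plate area (πR² = 8.725×10^-3 m²), I_d = ε₀ πR² dE/dt = 3.320×10^-3 A.
Outside the plates the loop encloses all of I_d, so B·2πr = μ₀ I_d and B = 1.04×10^-8 T.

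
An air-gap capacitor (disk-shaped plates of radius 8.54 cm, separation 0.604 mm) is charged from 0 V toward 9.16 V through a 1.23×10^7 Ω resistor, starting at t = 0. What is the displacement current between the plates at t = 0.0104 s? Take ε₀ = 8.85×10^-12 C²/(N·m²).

C = ε₀A/d = (8.85×10^-12)(0.02291)/(6.04×10^-4) = 3.357×10^-10 F and τ = RC = 4.129×10^-3 s. I_d in the gap equals the RC charging current.
I_d(t) = (V₀/R) e^(−t/τ) = 7.447×10^-7 · e^(−2.519) = 6.00×10^-8 A.

6.00×10^-8 A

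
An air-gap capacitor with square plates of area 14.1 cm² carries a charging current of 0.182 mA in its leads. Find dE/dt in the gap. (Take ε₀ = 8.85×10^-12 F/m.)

By continuity, I_d in the gap equals the 0.182 mA flowing in the wire.
Then dE/dt = I_d/(ε₀A) = 1.46×10^10 V/(m·s).

1.46×10^10 V/(m·s)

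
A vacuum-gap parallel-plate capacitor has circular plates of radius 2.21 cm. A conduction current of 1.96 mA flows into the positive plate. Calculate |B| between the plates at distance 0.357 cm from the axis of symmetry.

2.87×10^-9 T

By continuity the displacement current in the gap matches the conduction current: I_d = 1.96×10^-3 A.
For r < R the Ampère–Maxwell law gives B(2πr) = μ₀ I_d (r²/R²), so B = μ₀ I_d r/(2πR²) = (4π×10^-7)(1.96×10^-3)(3.57×10^-3)/(2π·0.0221²) = 2.87×10^-9 T.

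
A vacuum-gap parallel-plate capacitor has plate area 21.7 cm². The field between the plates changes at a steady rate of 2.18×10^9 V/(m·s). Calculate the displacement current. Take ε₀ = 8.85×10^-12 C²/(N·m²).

I_d = ε₀ A (dE/dt) = (8.85×10^-12)(2.17×10^-3 m²)(2.18×10^9) = 4.19×10^-5 A.

4.19×10^-5 A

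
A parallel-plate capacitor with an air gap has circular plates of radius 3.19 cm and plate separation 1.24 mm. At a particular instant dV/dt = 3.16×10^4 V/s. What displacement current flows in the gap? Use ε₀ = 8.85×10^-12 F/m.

The field between the plates is E = V/d, so dE/dt = (3.16×10^4)/(1.24×10^-3 m) = 2.548×10^7 V/(m·s).
I_d = ε₀ A (dE/dt) = (8.85×10^-12)(3.197×10^-3)(2.548×10^7) = 7.21×10^-7 A.

7.21×10^-7 A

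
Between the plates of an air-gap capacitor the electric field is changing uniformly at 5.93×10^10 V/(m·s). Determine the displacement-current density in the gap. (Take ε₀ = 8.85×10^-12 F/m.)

0.525 A/m²

J_d = ε₀ dE/dt = (8.85×10^-12)(5.93×10^10) = 0.525 A/m².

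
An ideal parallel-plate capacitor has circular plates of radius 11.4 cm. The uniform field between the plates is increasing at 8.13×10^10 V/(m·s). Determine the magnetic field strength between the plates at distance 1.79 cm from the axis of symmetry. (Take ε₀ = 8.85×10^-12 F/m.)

Through the whole plate area (πR² = 0.04083 m²), I_d = ε₀ πR² dE/dt = 0.02938 A.
An Ampèrian loop of radius r encloses a fraction (r/R)² of I_d. Then B·2πr = μ₀ I_d (r/R)², giving B = μ₀ I_d r/(2πR²) = 8.09×10^-9 T.

8.09×10^-9 T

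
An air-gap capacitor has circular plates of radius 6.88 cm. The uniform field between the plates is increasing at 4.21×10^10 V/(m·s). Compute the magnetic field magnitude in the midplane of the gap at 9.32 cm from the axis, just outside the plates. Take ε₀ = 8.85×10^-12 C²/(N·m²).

Through the whole plate area (πR² = 0.01487 m²), I_d = ε₀ πR² dE/dt = 5.540×10^-3 A.
With r > R the enclosed displacement current is the full I_d; B = μ₀ I_d / (2πr) = 1.19×10^-8 T.

1.19×10^-8 T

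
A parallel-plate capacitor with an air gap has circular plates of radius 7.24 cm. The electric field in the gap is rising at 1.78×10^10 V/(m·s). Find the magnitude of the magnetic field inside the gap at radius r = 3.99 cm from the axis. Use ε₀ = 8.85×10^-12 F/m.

I_d = ε₀ dΦ_E/dt = ε₀ πR² (dE/dt) = (8.85×10^-12)(0.01647)(1.78×10^10) = 2.595×10^-3 A through the full plate area.
An Ampèrian loop of radius r encloses a fraction (r/R)² of I_d. Then B·2πr = μ₀ I_d (r/R)², giving B = μ₀ I_d r/(2πR²) = 3.95×10^-9 T.

3.95×10^-9 T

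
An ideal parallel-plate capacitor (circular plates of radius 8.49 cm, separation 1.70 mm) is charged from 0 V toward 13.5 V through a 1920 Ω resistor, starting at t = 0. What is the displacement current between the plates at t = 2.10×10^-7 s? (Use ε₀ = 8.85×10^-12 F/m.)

2.78×10^-3 A

C = ε₀A/d = (8.85×10^-12)(0.02264)/(1.70×10^-3) = 1.179×10^-10 F, so τ = RC = 2.264×10^-7 s.
The conduction current is I(t) = (V₀/R) e^(−t/τ), and the displacement current between the plates equals it.
t/τ = 0.9276; I_d = (13.5/1920) · e^(−0.9276) = (7.031×10^-3)(0.3955) = 2.78×10^-3 A.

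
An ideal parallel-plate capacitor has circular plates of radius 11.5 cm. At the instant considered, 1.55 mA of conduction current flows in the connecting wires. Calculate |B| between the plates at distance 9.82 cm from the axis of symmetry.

2.30×10^-9 T

No conduction current crosses the gap, so I_d there equals the 1.55×10^-3 A in the leads.
∮B·dl = μ₀ I_d,enc with I_d,enc = I_d r²/R² = 1.130×10^-3 A; so B = μ₀ I_d,enc/(2πr) = 2.30×10^-9 T.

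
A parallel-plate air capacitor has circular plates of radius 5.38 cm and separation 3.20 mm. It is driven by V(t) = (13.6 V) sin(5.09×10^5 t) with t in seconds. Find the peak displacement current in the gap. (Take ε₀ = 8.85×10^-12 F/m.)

(dE/dt)_max = V₀ω/d = 2.163×10^9 V/(m·s); ω = 5.09×10^5 rad/s.
I_d,max = ε₀ A (dE/dt)_max = (8.85×10^-12)(9.093×10^-3)(2.163×10^9) = 1.74×10^-4 A.

1.74×10^-4 A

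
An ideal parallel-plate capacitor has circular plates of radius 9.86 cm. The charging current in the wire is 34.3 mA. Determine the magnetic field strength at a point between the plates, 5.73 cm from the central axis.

By continuity the displacement current in the gap matches the conduction current: I_d = 0.0343 A.
∮B·dl = μ₀ I_d,enc with I_d,enc = I_d r²/R² = 0.01158 A; so B = μ₀ I_d,enc/(2πr) = 4.04×10^-8 T.

4.04×10^-8 T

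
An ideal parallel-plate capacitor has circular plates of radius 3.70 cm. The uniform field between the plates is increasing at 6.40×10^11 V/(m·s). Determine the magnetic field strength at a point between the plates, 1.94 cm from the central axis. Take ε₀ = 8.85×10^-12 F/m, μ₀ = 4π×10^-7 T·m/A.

6.90×10^-8 T

Total displacement current: I_d = ε₀(πR²)(dE/dt) = (8.85×10^-12)(4.301×10^-3)(6.40×10^11) = 0.02436 A.
∮B·dl = μ₀ I_d,enc with I_d,enc = I_d r²/R² = 6.697×10^-3 A; so B = μ₀ I_d,enc/(2πr) = 6.90×10^-8 T.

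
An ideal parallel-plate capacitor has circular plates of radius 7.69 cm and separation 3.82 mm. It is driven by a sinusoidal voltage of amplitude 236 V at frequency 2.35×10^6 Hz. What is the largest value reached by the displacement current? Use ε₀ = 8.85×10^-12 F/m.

(dE/dt)_max = V₀ω/d = 9.125×10^11 V/(m·s); ω = 2πf = 1.477×10^7 rad/s.
I_d,max = ε₀ A (dE/dt)_max = (8.85×10^-12)(0.01858)(9.125×10^11) = 0.150 A.

0.150 A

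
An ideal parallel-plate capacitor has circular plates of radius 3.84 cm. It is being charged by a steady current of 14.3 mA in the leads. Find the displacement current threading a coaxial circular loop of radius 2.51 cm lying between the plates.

No conduction current crosses the gap, so I_d there equals the 0.0143 A in the leads.
Through an area πr² the displacement current is I_d·(πr²/πR²) = I_d (r/R)² = 6.11×10^-3 A.

6.11×10^-3 A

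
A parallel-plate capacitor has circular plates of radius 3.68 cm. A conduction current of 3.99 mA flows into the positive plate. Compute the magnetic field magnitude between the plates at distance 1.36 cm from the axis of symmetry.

No conduction current crosses the gap, so I_d there equals the 3.99×10^-3 A in the leads.
An Ampèrian loop of radius r encloses a fraction (r/R)² of I_d. Then B·2πr = μ₀ I_d (r/R)², giving B = μ₀ I_d r/(2πR²) = 8.01×10^-9 T.

8.01×10^-9 T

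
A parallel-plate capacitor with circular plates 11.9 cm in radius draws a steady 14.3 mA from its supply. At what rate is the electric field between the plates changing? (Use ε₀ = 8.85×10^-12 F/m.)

The displacement current between the plates equals the conduction current, I_d = 14.3 mA.
Then dE/dt = I_d/(ε₀A) = 3.63×10^10 V/(m·s).

3.63×10^10 V/(m·s)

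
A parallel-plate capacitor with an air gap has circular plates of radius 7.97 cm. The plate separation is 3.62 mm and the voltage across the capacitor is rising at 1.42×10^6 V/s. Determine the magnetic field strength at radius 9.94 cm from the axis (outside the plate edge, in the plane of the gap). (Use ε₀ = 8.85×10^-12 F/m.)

With E = V/d, dE/dt = 3.923×10^8 V/(m·s) and πR² = 0.01996 m², giving I_d = ε₀ πR² dE/dt = 6.930×10^-5 A.
Outside the plates the loop encloses all of I_d, so B·2πr = μ₀ I_d and B = 1.39×10^-10 T.

1.39×10^-10 T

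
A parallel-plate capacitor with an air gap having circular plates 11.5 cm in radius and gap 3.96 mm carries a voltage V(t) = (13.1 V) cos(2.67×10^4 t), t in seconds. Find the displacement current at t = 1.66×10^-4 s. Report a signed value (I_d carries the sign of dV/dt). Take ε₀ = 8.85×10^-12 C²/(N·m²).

dE/dt = (V₀ω/d)·−sin(ωt) with ωt = 4.4322 rad: (13.1)(2.67×10^4)(0.9610)/(3.96×10^-3) = 8.488×10^7 V/(m·s).
I_d = ε₀ A dE/dt = (8.85×10^-12)(0.04155)(8.488×10^7) = 3.12×10^-5 A.

3.12×10^-5 A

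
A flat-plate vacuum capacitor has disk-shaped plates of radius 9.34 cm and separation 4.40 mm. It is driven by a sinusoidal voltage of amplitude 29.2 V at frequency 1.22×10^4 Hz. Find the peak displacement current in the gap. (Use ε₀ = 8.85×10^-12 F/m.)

C = ε₀A/d = (8.85×10^-12)(0.02741)/(4.40×10^-3) = 5.513×10^-11 F; ω = 2πf = 7.665×10^4 rad/s.
I_d = C dV/dt, so |I_d|_max = C V₀ ω = (5.513×10^-11)(29.2)(7.665×10^4) = 1.23×10^-4 A.

1.23×10^-4 A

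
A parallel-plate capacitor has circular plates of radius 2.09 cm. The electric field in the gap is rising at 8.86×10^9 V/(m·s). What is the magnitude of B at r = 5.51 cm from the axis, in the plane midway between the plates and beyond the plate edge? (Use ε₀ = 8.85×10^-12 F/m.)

Total displacement current: I_d = ε₀(πR²)(dE/dt) = (8.85×10^-12)(1.372×10^-3)(8.86×10^9) = 1.076×10^-4 A.
With r > R the enclosed displacement current is the full I_d; B = μ₀ I_d / (2πr) = 3.91×10^-10 T.

3.91×10^-10 T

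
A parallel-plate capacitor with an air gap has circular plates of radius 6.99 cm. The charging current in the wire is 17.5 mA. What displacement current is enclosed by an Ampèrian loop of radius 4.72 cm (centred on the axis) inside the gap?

No conduction current crosses the gap, so I_d there equals the 0.0175 A in the leads.
Since J_d is uniform, the enclosed fraction is (r/R)² = 0.4560, giving I_d,enc = 7.98×10^-3 A.

7.98×10^-3 A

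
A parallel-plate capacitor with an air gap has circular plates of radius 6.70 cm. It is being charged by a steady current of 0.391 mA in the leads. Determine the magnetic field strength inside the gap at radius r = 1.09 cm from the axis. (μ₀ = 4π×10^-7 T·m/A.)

By continuity the displacement current in the gap matches the conduction current: I_d = 3.91×10^-4 A.
∮B·dl = μ₀ I_d,enc with I_d,enc = I_d r²/R² = 1.035×10^-5 A; so B = μ₀ I_d,enc/(2πr) = 1.90×10^-10 T.

1.90×10^-10 T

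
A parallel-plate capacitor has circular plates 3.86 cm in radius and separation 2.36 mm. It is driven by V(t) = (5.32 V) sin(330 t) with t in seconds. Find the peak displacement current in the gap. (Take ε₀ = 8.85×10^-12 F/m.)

(dE/dt)_max = V₀ω/d = 7.439×10^5 V/(m·s); ω = 330 rad/s.
I_d,max = ε₀ A (dE/dt)_max = (8.85×10^-12)(4.681×10^-3)(7.439×10^5) = 3.08×10^-8 A.

3.08×10^-8 A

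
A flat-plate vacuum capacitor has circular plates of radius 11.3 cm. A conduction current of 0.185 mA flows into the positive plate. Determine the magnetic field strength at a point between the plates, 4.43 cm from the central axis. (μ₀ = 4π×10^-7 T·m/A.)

Between the plates the displacement current equals the wire current: I_d = 0.185 mA = 1.85×10^-4 A.
An Ampèrian loop of radius r encloses a fraction (r/R)² of I_d. Then B·2πr = μ₀ I_d (r/R)², giving B = μ₀ I_d r/(2πR²) = 1.28×10^-10 T.

1.28×10^-10 T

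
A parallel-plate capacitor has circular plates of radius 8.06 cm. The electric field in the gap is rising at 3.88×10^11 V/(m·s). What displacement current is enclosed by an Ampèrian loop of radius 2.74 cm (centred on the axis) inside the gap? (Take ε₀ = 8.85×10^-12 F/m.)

Total displacement current: I_d = ε₀(πR²)(dE/dt) = (8.85×10^-12)(0.02041)(3.88×10^11) = 0.07008 A.
The field is uniform, so I_d,enc = I_d (r/R)² = (0.07008)(2.74/8.06)² = 8.10×10^-3 A.

8.10×10^-3 A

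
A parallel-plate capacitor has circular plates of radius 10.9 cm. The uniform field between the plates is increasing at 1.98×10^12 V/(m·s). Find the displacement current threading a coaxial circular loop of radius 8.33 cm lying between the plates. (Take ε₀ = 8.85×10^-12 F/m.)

0.382 A

Through the whole plate area (πR² = 0.03733 m²), I_d = ε₀ πR² dE/dt = 0.6541 A.
The field is uniform, so I_d,enc = I_d (r/R)² = (0.6541)(8.33/10.9)² = 0.382 A.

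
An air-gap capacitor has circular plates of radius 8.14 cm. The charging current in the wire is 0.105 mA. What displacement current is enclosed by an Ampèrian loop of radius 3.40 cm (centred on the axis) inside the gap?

By continuity the displacement current in the gap matches the conduction current: I_d = 1.05×10^-4 A.
The field is uniform, so I_d,enc = I_d (r/R)² = (1.05×10^-4)(3.40/8.14)² = 1.83×10^-5 A.

1.83×10^-5 A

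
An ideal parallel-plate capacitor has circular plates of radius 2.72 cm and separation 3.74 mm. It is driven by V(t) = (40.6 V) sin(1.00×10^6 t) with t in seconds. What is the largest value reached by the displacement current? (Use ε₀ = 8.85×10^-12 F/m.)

The displacement current equals the conduction current C dV/dt, which peaks at C V₀ ω.
With C = ε₀A/d = (8.85×10^-12)(2.324×10^-3)/(3.74×10^-3) = 5.499×10^-12 F and ω = 1.00×10^6 rad/s, I_d,max = (5.499×10^-12)(40.6)(1.00×10^6) = 2.23×10^-4 A.

2.23×10^-4 A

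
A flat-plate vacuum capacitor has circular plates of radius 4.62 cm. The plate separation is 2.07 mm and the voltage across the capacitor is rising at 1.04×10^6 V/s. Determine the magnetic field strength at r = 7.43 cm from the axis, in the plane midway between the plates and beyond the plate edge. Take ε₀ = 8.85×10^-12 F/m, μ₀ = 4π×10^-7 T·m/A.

dE/dt = (dV/dt)/d = 5.024×10^8 V/(m·s); I_d = ε₀(πR²)(dE/dt) = (8.85×10^-12)(6.706×10^-3)(5.024×10^8) = 2.982×10^-5 A.
Outside the plates the loop encloses all of I_d, so B·2πr = μ₀ I_d and B = 8.03×10^-11 T.

8.03×10^-11 T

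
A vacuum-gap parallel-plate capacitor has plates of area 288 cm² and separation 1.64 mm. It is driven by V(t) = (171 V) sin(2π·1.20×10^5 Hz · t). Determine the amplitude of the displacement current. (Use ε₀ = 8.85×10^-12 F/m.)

0.0200 A

The displacement current equals the conduction current C dV/dt, which peaks at C V₀ ω.
With C = ε₀A/d = (8.85×10^-12)(0.0288)/(1.64×10^-3) = 1.554×10^-10 F and ω = 2πf = 7.540×10^5 rad/s, I_d,max = (1.554×10^-10)(171)(7.540×10^5) = 0.0200 A.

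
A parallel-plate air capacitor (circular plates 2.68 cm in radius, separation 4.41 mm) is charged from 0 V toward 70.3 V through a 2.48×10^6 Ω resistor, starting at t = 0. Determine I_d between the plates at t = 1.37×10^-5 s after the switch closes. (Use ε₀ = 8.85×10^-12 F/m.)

C = ε₀A/d = (8.85×10^-12)(2.256×10^-3)/(4.41×10^-3) = 4.527×10^-12 F and τ = RC = 1.123×10^-5 s. I_d in the gap equals the RC charging current.
I_d(t) = (V₀/R) e^(−t/τ) = 2.835×10^-5 · e^(−1.220) = 8.37×10^-6 A.

8.37×10^-6 A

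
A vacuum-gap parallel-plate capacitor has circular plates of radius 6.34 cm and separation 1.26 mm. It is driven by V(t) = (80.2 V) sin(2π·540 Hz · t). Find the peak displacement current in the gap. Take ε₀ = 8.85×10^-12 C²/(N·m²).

(dE/dt)_max = V₀ω/d = 2.160×10^8 V/(m·s); ω = 2πf = 3393 rad/s.
I_d,max = ε₀ A (dE/dt)_max = (8.85×10^-12)(0.01263)(2.160×10^8) = 2.41×10^-5 A.

2.41×10^-5 A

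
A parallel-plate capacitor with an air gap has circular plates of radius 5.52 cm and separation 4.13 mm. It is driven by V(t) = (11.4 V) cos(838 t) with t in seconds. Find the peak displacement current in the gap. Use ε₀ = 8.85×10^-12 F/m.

(dE/dt)_max = V₀ω/d = 2.313×10^6 V/(m·s); ω = 838 rad/s.
I_d,max = ε₀ A (dE/dt)_max = (8.85×10^-12)(9.573×10^-3)(2.313×10^6) = 1.96×10^-7 A.

1.96×10^-7 A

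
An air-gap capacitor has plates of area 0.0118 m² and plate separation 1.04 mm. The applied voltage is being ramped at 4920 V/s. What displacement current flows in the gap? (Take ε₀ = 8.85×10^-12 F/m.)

E = V/d so dE/dt = (dV/dt)/d = 4.731×10^6 V/(m·s), and I_d = ε₀ A dE/dt = (8.85×10^-12)(0.0118)(4.731×10^6) = 4.94×10^-7 A.

4.94×10^-7 A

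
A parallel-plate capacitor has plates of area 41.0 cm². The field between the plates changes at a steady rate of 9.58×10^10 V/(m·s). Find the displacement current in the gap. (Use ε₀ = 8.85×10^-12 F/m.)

With a uniform field, Φ_E = EA, so I_d = ε₀ A dE/dt = 3.48×10^-3 A.

3.48×10^-3 A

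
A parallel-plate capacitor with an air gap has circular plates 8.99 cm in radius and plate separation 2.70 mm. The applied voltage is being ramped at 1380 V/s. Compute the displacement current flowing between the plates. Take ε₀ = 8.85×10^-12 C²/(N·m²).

C = ε₀A/d = (8.85×10^-12)(0.02539)/(2.70×10^-3) = 8.322×10^-11 F.
I_d = C dV/dt = (8.322×10^-11)(1380) = 1.15×10^-7 A.

1.15×10^-7 A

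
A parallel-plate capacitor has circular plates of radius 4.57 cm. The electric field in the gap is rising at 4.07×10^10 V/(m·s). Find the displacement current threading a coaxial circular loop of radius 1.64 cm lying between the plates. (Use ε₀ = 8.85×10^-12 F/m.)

Through the whole plate area (πR² = 6.561×10^-3 m²), I_d = ε₀ πR² dE/dt = 2.363×10^-3 A.
Since J_d is uniform, the enclosed fraction is (r/R)² = 0.1288, giving I_d,enc = 3.04×10^-4 A.

3.04×10^-4 A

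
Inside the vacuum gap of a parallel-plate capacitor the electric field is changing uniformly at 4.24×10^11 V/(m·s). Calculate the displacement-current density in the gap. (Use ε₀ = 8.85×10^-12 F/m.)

3.75 A/m²

The displacement-current density is ε₀ ∂E/∂t = (8.85×10^-12)(4.24×10^11) = 3.75 A/m².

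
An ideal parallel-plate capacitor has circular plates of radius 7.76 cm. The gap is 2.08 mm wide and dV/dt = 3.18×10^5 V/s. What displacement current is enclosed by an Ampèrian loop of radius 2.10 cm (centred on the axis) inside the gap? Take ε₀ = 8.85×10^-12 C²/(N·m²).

With E = V/d, dE/dt = 1.529×10^8 V/(m·s) and πR² = 0.01892 m², giving I_d = ε₀ πR² dE/dt = 2.560×10^-5 A.
Through an area πr² the displacement current is I_d·(πr²/πR²) = I_d (r/R)² = 1.87×10^-6 A.

1.87×10^-6 A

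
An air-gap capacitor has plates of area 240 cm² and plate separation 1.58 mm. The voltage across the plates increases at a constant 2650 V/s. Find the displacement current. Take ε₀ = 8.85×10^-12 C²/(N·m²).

3.56×10^-7 A

The displacement current equals the charging current C dV/dt. With C = ε₀A/d = (8.85×10^-12)(0.0240)/(1.58×10^-3) = 1.344×10^-10 F, I_d = (1.344×10^-10)(2650) = 3.56×10^-7 A.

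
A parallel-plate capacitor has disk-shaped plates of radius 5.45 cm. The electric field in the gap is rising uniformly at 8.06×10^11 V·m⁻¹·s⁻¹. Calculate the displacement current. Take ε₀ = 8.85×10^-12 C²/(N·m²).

I_d = ε₀ A (dE/dt) = (8.85×10^-12)(9.331×10^-3 m²)(8.06×10^11) = 0.0666 A.

0.0666 A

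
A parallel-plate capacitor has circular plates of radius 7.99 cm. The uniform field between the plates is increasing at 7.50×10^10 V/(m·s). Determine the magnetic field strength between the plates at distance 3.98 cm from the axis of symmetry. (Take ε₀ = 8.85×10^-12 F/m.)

1.66×10^-8 T

I_d = ε₀ dΦ_E/dt = ε₀ πR² (dE/dt) = (8.85×10^-12)(0.02006)(7.50×10^10) = 0.01331 A through the full plate area.
For r < R the Ampère–Maxwell law gives B(2πr) = μ₀ I_d (r²/R²), so B = μ₀ I_d r/(2πR²) = (4π×10^-7)(0.01331)(0.0398)/(2π·0.0799²) = 1.66×10^-8 T.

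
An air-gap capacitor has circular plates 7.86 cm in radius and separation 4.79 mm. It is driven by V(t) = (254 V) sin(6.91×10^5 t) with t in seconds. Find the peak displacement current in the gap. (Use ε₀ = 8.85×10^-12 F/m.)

6.29×10^-3 A

The displacement current equals the conduction current C dV/dt, which peaks at C V₀ ω.
With C = ε₀A/d = (8.85×10^-12)(0.01941)/(4.79×10^-3) = 3.586×10^-11 F and ω = 6.91×10^5 rad/s, I_d,max = (3.586×10^-11)(254)(6.91×10^5) = 6.29×10^-3 A.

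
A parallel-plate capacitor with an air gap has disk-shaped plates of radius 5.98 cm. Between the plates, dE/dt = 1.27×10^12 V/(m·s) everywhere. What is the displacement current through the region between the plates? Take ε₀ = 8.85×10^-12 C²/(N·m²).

0.126 A

I_d = ε₀ A (dE/dt) = (8.85×10^-12)(0.01123 m²)(1.27×10^12) = 0.126 A.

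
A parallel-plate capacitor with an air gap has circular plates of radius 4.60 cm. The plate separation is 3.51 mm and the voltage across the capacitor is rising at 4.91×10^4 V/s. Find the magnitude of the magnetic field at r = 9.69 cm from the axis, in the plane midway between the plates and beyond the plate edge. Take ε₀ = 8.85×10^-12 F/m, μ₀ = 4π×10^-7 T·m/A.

1.70×10^-12 T

With E = V/d, dE/dt = 1.399×10^7 V/(m·s) and πR² = 6.648×10^-3 m², giving I_d = ε₀ πR² dE/dt = 8.231×10^-7 A.
Outside the plates the loop encloses all of I_d, so B·2πr = μ₀ I_d and B = 1.70×10^-12 T.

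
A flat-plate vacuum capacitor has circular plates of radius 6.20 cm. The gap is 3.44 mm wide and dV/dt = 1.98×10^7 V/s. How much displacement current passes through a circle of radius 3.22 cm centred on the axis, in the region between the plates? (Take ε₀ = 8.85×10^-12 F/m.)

1.66×10^-4 A

I_d = C dV/dt with C = ε₀πR²/d = 3.108×10^-11 F, so I_d = (3.108×10^-11)(1.98×10^7) = 6.154×10^-4 A.
The field is uniform, so I_d,enc = I_d (r/R)² = (6.154×10^-4)(3.22/6.20)² = 1.66×10^-4 A.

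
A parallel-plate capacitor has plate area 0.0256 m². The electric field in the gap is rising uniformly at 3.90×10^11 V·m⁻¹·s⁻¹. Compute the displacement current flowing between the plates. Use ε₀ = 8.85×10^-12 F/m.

I_d = ε₀ A (dE/dt) = (8.85×10^-12)(0.0256 m²)(3.90×10^11) = 0.0884 A.

0.0884 A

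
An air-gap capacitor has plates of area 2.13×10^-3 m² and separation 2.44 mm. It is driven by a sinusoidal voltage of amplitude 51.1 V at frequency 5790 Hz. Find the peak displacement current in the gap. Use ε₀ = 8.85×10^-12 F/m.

C = ε₀A/d = (8.85×10^-12)(2.13×10^-3)/(2.44×10^-3) = 7.726×10^-12 F; ω = 2πf = 3.638×10^4 rad/s.
I_d = C dV/dt, so |I_d|_max = C V₀ ω = (7.726×10^-12)(51.1)(3.638×10^4) = 1.44×10^-5 A.

1.44×10^-5 A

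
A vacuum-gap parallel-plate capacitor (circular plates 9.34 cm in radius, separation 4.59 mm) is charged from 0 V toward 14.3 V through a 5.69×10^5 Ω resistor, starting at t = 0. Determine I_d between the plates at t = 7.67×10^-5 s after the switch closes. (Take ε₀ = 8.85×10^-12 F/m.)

1.96×10^-6 A

C = ε₀A/d = (8.85×10^-12)(0.02741)/(4.59×10^-3) = 5.285×10^-11 F and τ = RC = 3.007×10^-5 s. I_d in the gap equals the RC charging current.
I_d(t) = (V₀/R) e^(−t/τ) = 2.513×10^-5 · e^(−2.551) = 1.96×10^-6 A.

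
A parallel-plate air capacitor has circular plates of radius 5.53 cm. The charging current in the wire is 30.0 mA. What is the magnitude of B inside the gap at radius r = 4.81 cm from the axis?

9.44×10^-8 T

Between the plates the displacement current equals the wire current: I_d = 30.0 mA = 0.0300 A.
An Ampèrian loop of radius r encloses a fraction (r/R)² of I_d. Then B·2πr = μ₀ I_d (r/R)², giving B = μ₀ I_d r/(2πR²) = 9.44×10^-8 T.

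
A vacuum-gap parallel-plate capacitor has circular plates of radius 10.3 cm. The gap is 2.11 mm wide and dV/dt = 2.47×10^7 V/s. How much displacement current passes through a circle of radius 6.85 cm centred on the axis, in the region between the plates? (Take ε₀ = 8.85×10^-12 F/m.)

1.53×10^-3 A

With E = V/d, dE/dt = 1.171×10^10 V/(m·s) and πR² = 0.03333 m², giving I_d = ε₀ πR² dE/dt = 3.454×10^-3 A.
The field is uniform, so I_d,enc = I_d (r/R)² = (3.454×10^-3)(6.85/10.3)² = 1.53×10^-3 A.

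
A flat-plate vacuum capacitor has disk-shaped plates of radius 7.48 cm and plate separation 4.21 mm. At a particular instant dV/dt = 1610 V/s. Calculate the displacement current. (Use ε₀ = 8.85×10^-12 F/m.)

5.95×10^-8 A

The field between the plates is E = V/d, so dE/dt = (1610)/(4.21×10^-3 m) = 3.824×10^5 V/(m·s).
I_d = ε₀ A (dE/dt) = (8.85×10^-12)(0.01758)(3.824×10^5) = 5.95×10^-8 A.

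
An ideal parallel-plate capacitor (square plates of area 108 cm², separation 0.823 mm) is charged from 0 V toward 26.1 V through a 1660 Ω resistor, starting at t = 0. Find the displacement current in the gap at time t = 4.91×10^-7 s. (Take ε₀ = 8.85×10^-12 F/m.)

C = ε₀A/d = (8.85×10^-12)(0.0108)/(8.23×10^-4) = 1.161×10^-10 F and τ = RC = 1.927×10^-7 s. I_d in the gap equals the RC charging current.
I_d(t) = (V₀/R) e^(−t/τ) = 0.01572 · e^(−2.548) = 1.23×10^-3 A.

1.23×10^-3 A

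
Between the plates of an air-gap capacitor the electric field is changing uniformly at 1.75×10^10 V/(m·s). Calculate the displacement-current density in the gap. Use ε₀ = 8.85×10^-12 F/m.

J_d = ε₀ ∂E/∂t, so J_d = 0.155 A/m².

0.155 A/m²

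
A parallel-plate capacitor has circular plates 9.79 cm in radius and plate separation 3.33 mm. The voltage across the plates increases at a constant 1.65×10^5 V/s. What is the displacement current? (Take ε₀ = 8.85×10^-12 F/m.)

The field between the plates is E = V/d, so dE/dt = (1.65×10^5)/(3.33×10^-3 m) = 4.955×10^7 V/(m·s).
I_d = ε₀ A (dE/dt) = (8.85×10^-12)(0.03011)(4.955×10^7) = 1.32×10^-5 A.

1.32×10^-5 A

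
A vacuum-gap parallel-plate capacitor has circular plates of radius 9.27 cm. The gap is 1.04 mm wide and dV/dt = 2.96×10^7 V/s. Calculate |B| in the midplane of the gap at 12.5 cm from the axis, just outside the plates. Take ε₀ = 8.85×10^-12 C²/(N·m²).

1.09×10^-8 T

With E = V/d, dE/dt = 2.846×10^10 V/(m·s) and πR² = 0.02700 m², giving I_d = ε₀ πR² dE/dt = 6.801×10^-3 A.
With r > R the enclosed displacement current is the full I_d; B = μ₀ I_d / (2πr) = 1.09×10^-8 T.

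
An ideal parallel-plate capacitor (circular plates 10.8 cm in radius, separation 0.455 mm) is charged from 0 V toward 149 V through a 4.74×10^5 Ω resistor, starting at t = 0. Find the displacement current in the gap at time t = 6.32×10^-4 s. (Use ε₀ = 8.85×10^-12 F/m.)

C = ε₀A/d = (8.85×10^-12)(0.03664)/(4.55×10^-4) = 7.127×10^-10 F and τ = RC = 3.378×10^-4 s. I_d in the gap equals the RC charging current.
I_d(t) = (V₀/R) e^(−t/τ) = 3.143×10^-4 · e^(−1.871) = 4.84×10^-5 A.

4.84×10^-5 A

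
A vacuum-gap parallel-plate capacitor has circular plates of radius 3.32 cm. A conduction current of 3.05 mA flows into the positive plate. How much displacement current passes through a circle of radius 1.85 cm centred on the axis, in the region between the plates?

9.47×10^-4 A

Between the plates the displacement current equals the wire current: I_d = 3.05 mA = 3.05×10^-3 A.
The field is uniform, so I_d,enc = I_d (r/R)² = (3.05×10^-3)(1.85/3.32)² = 9.47×10^-4 A.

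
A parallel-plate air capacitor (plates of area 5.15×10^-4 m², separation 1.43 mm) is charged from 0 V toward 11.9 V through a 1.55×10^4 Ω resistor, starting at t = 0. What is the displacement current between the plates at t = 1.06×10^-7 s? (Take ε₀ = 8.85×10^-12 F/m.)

8.98×10^-5 A

With C = ε₀A/d = (8.85×10^-12)(5.15×10^-4)/(1.43×10^-3) = 3.187×10^-12 F, the time constant is τ = RC = 4.940×10^-8 s, so t/τ = 2.146 and e^(−t/τ) = 0.1170.
I_d = I_cond = (V₀/R) e^(−t/τ) = (7.677×10^-4)(0.1170) = 8.98×10^-5 A.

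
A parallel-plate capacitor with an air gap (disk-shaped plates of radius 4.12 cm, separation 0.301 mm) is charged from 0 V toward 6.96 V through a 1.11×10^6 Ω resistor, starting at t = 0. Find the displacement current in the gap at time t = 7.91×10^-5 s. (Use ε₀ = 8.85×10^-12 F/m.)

C = ε₀A/d = (8.85×10^-12)(5.333×10^-3)/(3.01×10^-4) = 1.568×10^-10 F and τ = RC = 1.740×10^-4 s. I_d in the gap equals the RC charging current.
I_d(t) = (V₀/R) e^(−t/τ) = 6.270×10^-6 · e^(−0.4546) = 3.98×10^-6 A.

3.98×10^-6 A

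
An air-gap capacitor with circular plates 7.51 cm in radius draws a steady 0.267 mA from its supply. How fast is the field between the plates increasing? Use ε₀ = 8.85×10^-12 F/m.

By continuity, I_d in the gap equals the 0.267 mA flowing in the wire.
Inverting I_d = ε₀ A dE/dt gives dE/dt = 2.67×10^-4 / (8.85×10^-12 · 0.01772) = 1.70×10^9 V/(m·s).

1.70×10^9 V/(m·s)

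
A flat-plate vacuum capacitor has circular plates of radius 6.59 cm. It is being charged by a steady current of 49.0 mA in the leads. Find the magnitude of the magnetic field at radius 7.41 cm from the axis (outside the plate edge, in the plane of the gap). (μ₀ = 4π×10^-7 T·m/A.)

Between the plates the displacement current equals the wire current: I_d = 49.0 mA = 0.0490 A.
With r > R the enclosed displacement current is the full I_d; B = μ₀ I_d / (2πr) = 1.32×10^-7 T.

1.32×10^-7 T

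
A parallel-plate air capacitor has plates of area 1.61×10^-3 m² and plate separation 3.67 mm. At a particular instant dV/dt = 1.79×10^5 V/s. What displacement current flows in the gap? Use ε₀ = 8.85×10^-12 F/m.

E = V/d so dE/dt = (dV/dt)/d = 4.877×10^7 V/(m·s), and I_d = ε₀ A dE/dt = (8.85×10^-12)(1.61×10^-3)(4.877×10^7) = 6.95×10^-7 A.

6.95×10^-7 A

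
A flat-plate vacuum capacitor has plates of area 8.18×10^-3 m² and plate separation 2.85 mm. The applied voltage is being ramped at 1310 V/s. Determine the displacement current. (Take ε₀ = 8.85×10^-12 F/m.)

The field between the plates is E = V/d, so dE/dt = (1310)/(2.85×10^-3 m) = 4.596×10^5 V/(m·s).
I_d = ε₀ A (dE/dt) = (8.85×10^-12)(8.18×10^-3)(4.596×10^5) = 3.33×10^-8 A.

3.33×10^-8 A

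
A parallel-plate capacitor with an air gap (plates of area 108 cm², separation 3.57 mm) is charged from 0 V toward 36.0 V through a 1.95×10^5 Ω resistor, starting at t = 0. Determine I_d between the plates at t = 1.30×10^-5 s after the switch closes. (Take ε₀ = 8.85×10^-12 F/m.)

1.53×10^-5 A

With C = ε₀A/d = (8.85×10^-12)(0.0108)/(3.57×10^-3) = 2.677×10^-11 F, the time constant is τ = RC = 5.220×10^-6 s, so t/τ = 2.490 and e^(−t/τ) = 0.08291.
I_d = I_cond = (V₀/R) e^(−t/τ) = (1.846×10^-4)(0.08291) = 1.53×10^-5 A.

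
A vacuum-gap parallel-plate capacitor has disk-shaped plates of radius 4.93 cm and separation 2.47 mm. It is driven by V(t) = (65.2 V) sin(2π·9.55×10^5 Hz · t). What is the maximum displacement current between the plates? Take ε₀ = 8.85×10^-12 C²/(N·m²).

C = ε₀A/d = (8.85×10^-12)(7.636×10^-3)/(2.47×10^-3) = 2.736×10^-11 F; ω = 2πf = 6.000×10^6 rad/s.
I_d = C dV/dt, so |I_d|_max = C V₀ ω = (2.736×10^-11)(65.2)(6.000×10^6) = 0.0107 A.

0.0107 A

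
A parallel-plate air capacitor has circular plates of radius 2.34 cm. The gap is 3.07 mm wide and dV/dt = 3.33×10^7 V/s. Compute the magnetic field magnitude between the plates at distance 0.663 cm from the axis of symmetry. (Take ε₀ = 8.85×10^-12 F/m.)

4.00×10^-10 T

I_d = C dV/dt with C = ε₀πR²/d = 4.958×10^-12 F, so I_d = (4.958×10^-12)(3.33×10^7) = 1.651×10^-4 A.
An Ampèrian loop of radius r encloses a fraction (r/R)² of I_d. Then B·2πr = μ₀ I_d (r/R)², giving B = μ₀ I_d r/(2πR²) = 4.00×10^-10 T.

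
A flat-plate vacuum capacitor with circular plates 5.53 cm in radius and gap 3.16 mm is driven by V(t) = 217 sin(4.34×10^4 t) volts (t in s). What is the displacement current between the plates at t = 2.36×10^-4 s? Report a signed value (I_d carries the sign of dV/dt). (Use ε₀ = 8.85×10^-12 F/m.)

dV/dt = (217)(4.34×10^4)·cos(10.2424) = -6.441×10^6 V/s.
I_d = C dV/dt with C = ε₀A/d = (8.85×10^-12)(9.607×10^-3)/(3.16×10^-3) = 2.691×10^-11 F, so I_d = (2.691×10^-11)(-6.441×10^6) = -1.73×10^-4 A.

-1.73×10^-4 A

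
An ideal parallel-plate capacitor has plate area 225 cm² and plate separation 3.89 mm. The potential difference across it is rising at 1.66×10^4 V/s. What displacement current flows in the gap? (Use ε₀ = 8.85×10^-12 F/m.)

8.50×10^-7 A

C = ε₀A/d = (8.85×10^-12)(0.0225)/(3.89×10^-3) = 5.119×10^-11 F.
I_d = C dV/dt = (5.119×10^-11)(1.66×10^4) = 8.50×10^-7 A.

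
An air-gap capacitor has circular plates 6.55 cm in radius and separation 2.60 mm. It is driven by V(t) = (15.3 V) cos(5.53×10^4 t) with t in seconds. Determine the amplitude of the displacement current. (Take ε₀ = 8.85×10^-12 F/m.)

The displacement current equals the conduction current C dV/dt, which peaks at C V₀ ω.
With C = ε₀A/d = (8.85×10^-12)(0.01348)/(2.60×10^-3) = 4.588×10^-11 F and ω = 5.53×10^4 rad/s, I_d,max = (4.588×10^-11)(15.3)(5.53×10^4) = 3.88×10^-5 A.

3.88×10^-5 A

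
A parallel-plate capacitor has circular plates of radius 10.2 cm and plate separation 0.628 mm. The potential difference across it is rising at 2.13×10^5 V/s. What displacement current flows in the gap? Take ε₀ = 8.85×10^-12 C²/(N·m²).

E = V/d so dE/dt = (dV/dt)/d = 3.392×10^8 V/(m·s), and I_d = ε₀ A dE/dt = (8.85×10^-12)(0.03269)(3.392×10^8) = 9.81×10^-5 A.

9.81×10^-5 A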